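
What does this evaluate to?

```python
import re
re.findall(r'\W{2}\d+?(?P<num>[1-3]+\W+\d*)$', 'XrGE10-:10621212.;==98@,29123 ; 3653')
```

The pattern matches exactly 2 of a non-word character, then one or more of a digit (lazy); then one or more of a character in [1-3], then one or more of a non-word character, then zero or more of a digit (captured as 'num'); then anchored at the end.
Lazy quantifiers expand one character at a time until the remainder of the pattern can match.
Matches: at [22:36] match '@,29123 ; 3653', group 1 = '123 ; 3653'.
One capturing group, so `findall` returns just the captured substring from the one match — 1 in all.

['123 ; 3653']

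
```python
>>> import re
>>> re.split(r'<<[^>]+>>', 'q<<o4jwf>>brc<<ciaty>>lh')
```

Matches to split on: at [1:10] → '<<o4jwf>>'; at [13:22] → '<<ciaty>>'.
Each match becomes a cut point; 3 segments remain.

['q', 'brc', 'lh']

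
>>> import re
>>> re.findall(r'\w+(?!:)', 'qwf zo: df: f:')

Because the assertion is negative and zero-width, positions next to the forbidden text are skipped.
Scanning left to right: at [0:3] → 'qwf'; at [4:5] → 'z'; at [8:9] → 'd'.
Since nothing is captured, `findall` lists the 3 matched substrings directly.

['qwf', 'z', 'd']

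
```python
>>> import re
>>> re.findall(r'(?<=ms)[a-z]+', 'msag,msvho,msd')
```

['ag', 'vho', 'd']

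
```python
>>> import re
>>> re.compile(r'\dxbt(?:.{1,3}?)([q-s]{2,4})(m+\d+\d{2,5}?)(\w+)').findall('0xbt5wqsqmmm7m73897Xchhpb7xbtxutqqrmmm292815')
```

Pattern: a digit, then the literal 'xbt'; then 1 to 3 of any character (lazy) (non-capturing group); then 2 to 4 of a character in [q-s] (captured); then one or more of a literal 'm', then one or more of a digit, then 2 to 5 of a digit (lazy) (captured); then one or more of a word character (captured).
Walking the string: at [25:44] match '7xbtxutqqrmmm292815', groups = ('qqr', 'mmm29281', '5').
`findall` packs the 3 group values into a tuple for every match.

[('qqr', 'mmm29281', '5')]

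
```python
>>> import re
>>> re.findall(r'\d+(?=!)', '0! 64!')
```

['0', '64']

The lookaround is zero-width — it requires the adjacent text to match without consuming it, so the asserted text isn't part of the match.
Since nothing is captured, `findall` lists the 2 matched substrings directly.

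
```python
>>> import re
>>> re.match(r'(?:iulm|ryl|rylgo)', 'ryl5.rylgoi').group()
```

'ryl'

`match` is anchored at position 0; if the pattern doesn't fit there, it returns None.
The match spans [0:3] → 'ryl'.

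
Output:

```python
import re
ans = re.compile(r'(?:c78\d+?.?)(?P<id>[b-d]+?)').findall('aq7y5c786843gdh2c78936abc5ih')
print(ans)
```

['d', 'b']

`findall` collects group 1 from each match (2 total).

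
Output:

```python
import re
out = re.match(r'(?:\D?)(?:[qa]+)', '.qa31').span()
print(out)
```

(0, 3)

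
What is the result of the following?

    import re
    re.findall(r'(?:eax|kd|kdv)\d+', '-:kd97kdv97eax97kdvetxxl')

Matches: at [2:6] → 'kd97'; at [6:11] → 'kdv97'; at [11:16] → 'eax97'.
With no groups in the pattern, `findall` gives back each whole match — 3 here.

['kd97', 'kdv97', 'eax97']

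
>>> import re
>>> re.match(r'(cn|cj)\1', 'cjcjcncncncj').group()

`match` is anchored at position 0; if the pattern doesn't fit there, it returns None.
The match spans [0:4] → 'cjcj'.

'cjcj'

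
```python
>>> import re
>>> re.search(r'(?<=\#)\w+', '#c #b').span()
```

Because the assertion is zero-width, the text it checks is not consumed and won't appear in the result.
The match spans [1:2] → 'c'.

(1, 2)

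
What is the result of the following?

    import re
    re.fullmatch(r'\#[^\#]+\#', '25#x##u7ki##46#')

`re.fullmatch` is like wrapping the pattern in `^…$` (in single-line mode).
Here there's no way to consume every character, so the call returns None.

None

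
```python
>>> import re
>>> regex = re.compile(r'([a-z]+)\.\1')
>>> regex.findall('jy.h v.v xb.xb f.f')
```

['v', 'xb', 'f']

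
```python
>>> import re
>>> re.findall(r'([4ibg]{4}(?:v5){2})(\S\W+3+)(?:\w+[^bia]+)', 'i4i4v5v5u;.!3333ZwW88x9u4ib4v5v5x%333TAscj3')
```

This matches exactly 4 of one of [4ibg], then the literal 'v5' repeated 2 times (captured); then a non-whitespace character, then one or more of a non-word character, then one or more of the literal '3' (captured); then one or more of a word character, then one or more of any character except [bia] (non-capturing group).
Matches: at [0:43] match 'i4i4v5v5u;.!3333ZwW88x9u4ib4v5v5x%333TAscj3', groups = ('i4i4v5v5', 'u;.!3333').
Multiple groups make `findall` return tuples — one 2-tuple for the one match.

[('i4i4v5v5', 'u;.!3333')]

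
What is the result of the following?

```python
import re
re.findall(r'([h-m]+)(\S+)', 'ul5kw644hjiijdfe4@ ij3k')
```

The pattern matches one or more of a character in [h-m] (captured); then one or more of a non-whitespace character (captured).
With 2 capturing groups, `findall` returns a 2-tuple per match.

[('l', '5kw644hjiijdfe4@'), ('ij', '3k')]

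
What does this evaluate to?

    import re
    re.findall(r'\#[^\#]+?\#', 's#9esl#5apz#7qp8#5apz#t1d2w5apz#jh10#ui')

Matches: at [1:7] → '#9esl#'; at [11:17] → '#7qp8#'; at [21:32] → '#t1d2w5apz#'.
No capturing groups, so `findall` returns the 3 full match strings.

['#9esl#', '#7qp8#', '#t1d2w5apz#']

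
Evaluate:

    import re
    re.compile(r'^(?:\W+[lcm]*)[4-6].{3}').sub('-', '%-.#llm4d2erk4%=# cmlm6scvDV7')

`sub` substitutes '-' at each match site.

'-rk4%=# cmlm6scvDV7'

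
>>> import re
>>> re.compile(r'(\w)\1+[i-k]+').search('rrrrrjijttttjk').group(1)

'r'

After group 1 captures some text, `\1` only succeeds where that same text appears again.
`search` walks the string left to right and returns the first match it finds.
The match spans [0:8] → 'rrrrrjij'.
Captured: group 1 = 'r'.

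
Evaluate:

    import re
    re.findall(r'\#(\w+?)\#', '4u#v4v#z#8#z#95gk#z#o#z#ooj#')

['v4v', '8', '95gk', 'o', 'ooj']

One capturing group, so `findall` returns just the captured substring from each match — 5 in all.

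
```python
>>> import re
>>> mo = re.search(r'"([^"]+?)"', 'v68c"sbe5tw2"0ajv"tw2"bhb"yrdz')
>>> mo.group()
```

`re.search` scans for the first position where the pattern succeeds.
The match spans [4:13] → '"sbe5tw2"'.
Captured: group 1 = 'sbe5tw2'.

'"sbe5tw2"'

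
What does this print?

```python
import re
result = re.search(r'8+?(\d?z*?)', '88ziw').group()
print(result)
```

With the lazy modifier that quantifier settles for the fewest repetitions that let the rest of the pattern succeed (the atoms after it are unaffected and can still be greedy).
The match spans [0:2] → '88'.

88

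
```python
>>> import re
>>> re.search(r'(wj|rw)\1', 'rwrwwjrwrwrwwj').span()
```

A backreference is literal: `\1` must see the identical characters the first group matched.
`search` walks the string left to right and returns the first match it finds.
The match spans [0:4] → 'rwrw'.
Captured: group 1 = 'rw'.

(0, 4)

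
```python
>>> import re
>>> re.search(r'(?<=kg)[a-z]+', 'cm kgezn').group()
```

Because the assertion is zero-width, the text it checks is not consumed and won't appear in the result.
`re.search` tries every starting position until one works.
The match spans [5:8] → 'ezn'.

'ezn'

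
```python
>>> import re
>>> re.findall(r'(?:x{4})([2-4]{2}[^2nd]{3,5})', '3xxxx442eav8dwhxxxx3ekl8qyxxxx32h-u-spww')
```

['32h-u-s']

The pattern matches exactly 4 of a literal 'x' (non-capturing group); then exactly 2 of a character in [2-4], then 3 to 5 of any character except [2nd] (captured).
One capturing group, so `findall` returns just the captured substring from the one match — 1 in all.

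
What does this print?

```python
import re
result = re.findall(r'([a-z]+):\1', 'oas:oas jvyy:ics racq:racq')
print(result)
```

After group 1 captures some text, `\1` only succeeds where that same text appears again.
One capturing group, so `findall` returns just the captured substring from each match — 2 in all.

['oas', 'racq']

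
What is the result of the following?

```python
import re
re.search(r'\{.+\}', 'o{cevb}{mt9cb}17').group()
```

`re.search` scans for the first position where the pattern succeeds.
The match spans [1:14] → '{cevb}{mt9cb}'.

'{cevb}{mt9cb}'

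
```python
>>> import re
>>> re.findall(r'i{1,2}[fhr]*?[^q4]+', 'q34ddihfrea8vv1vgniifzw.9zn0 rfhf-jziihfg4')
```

['ihfrea8vv1vgniifzw.9zn0 rfhf-jziihfg']

The pattern matches 1 to 2 of the literal 'i', then zero or more of one of [fhr] (lazy); then one or more of any character except [q4].
Scanning left to right: at [5:41] → 'ihfrea8vv1vgniifzw.9zn0 rfhf-jziihfg'.
No capturing groups, so `findall` returns the 1 full match string.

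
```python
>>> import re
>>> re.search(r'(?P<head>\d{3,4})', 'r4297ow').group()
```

The pattern matches 3 to 4 of a digit (captured as 'head').
The match spans [1:5] → '4297'.

'4297'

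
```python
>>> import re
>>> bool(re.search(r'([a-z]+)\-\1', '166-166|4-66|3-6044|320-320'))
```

False

`\1` is not a pattern — it's the concrete string captured by group 1, re-applied verbatim.
`re.search` scans for the first position where the pattern succeeds.
Here no position works, so the call returns None, and `bool(None)` is False.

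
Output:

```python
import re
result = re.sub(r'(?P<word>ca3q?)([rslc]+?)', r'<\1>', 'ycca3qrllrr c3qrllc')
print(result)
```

yc<ca3q>llrr c3qrllc

With the lazy modifier that quantifier settles for the fewest repetitions that let the rest of the pattern succeed (the atoms after it are unaffected and can still be greedy).
`\1` in the replacement pulls in group 1's text for each match.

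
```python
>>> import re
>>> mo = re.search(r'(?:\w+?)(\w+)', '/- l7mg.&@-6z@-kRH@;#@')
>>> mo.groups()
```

('7mg',)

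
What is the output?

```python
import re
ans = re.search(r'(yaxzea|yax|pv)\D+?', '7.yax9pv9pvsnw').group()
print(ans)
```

The match spans [9:12] → 'pvs'.

pvs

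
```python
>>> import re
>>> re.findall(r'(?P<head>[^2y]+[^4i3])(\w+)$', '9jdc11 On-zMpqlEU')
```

Pattern: one or more of any character except [2y], then any character except [4i3] (captured as 'head'); then one or more of a word character (captured); then anchored at the end.
Walking the string: at [0:17] match '9jdc11 On-zMpqlEU', groups = ('9jdc11 On-zMpqlE', 'U').
With 2 capturing groups, `findall` returns a 2-tuple per match.

[('9jdc11 On-zMpqlE', 'U')]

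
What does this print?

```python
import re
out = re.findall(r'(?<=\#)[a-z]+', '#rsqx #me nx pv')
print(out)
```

['rsqx', 'me']

Because the assertion is zero-width, the text it checks is not consumed and won't appear in the result.
Matches: at [1:5] → 'rsqx'; at [7:9] → 'me'.
No capturing groups, so `findall` returns the 2 full match strings.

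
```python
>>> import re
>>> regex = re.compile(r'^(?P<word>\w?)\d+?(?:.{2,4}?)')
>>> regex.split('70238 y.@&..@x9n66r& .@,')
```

['', '7', '8 y.@&..@x9n66r& .@,']

This matches anchored at the start of the string; then optionally a word character (captured as 'word'); then one or more of a digit (lazy); then 2 to 4 of any character (lazy) (non-capturing group).
Matches to split on: at [0:4] → '7023'.
Because the pattern has a capturing group, `split` also inserts each captured text between the pieces.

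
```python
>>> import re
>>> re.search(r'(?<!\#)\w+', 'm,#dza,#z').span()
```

A negative assertion filters positions out without eating any characters.
The match spans [0:1] → 'm'.

(0, 1)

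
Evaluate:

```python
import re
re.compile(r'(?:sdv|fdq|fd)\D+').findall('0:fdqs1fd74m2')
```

['fdqs']

Scanning left to right: at [2:6] → 'fdqs'.
With no groups in the pattern, `findall` gives back each whole match — 1 here.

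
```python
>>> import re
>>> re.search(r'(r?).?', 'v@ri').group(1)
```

The match spans [0:1] → 'v'.
Captured: group 1 = ''.

''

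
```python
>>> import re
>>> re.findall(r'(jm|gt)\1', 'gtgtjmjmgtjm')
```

['gt', 'jm']

`\1` is not a pattern — it's the concrete string captured by group 1, re-applied verbatim.
Because there's exactly one group, `findall` drops the full match and keeps group 1 from each hit.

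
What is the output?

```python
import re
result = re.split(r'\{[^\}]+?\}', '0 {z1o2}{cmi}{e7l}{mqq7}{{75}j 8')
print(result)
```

['0 ', '', '', '', '', 'j 8']

The string is cut at each match, leaving 6 pieces.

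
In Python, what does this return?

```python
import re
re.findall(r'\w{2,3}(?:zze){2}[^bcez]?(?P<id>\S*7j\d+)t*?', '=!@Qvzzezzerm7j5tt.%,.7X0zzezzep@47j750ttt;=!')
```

One capturing group, so `findall` returns just the captured substring from the one match — 1 in all.

['m7j5tt.%,.7X0zzezzep@47j750']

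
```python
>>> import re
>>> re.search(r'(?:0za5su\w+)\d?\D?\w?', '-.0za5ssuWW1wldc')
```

None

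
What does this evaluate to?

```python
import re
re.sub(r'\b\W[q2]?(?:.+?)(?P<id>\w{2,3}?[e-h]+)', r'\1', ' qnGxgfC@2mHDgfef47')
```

This matches a word boundary (`\b`, zero-width); then a non-word character, then optionally one of [q2]; then one or more of any character (lazy) (non-capturing group); then 2 to 3 of a word character (lazy), then one or more of a character in [e-h] (captured as 'id').
Matches: at [8:17] → '@2mHDgfef'.
The replacement refers to a captured group, so each match is rewritten using its own captured text.

' qnGxgfCHDgfef47'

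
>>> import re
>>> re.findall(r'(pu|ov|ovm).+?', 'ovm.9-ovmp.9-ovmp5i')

['ov', 'ov', 'ov']

Alternation isn't longest-match — the leftmost alternative that fits at this position is chosen.
Matches: at [0:3] match 'ovm', group 1 = 'ov'; at [6:9] match 'ovm', group 1 = 'ov'; at [13:16] match 'ovm', group 1 = 'ov'.
With a single group, `findall` returns only what that group captured — 3 items.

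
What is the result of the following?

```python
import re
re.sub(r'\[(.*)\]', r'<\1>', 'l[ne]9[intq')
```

'l<ne>9[intq'

Matches: at [1:5] → '[ne]'.
`\1` in the replacement pulls in group 1's text for each match.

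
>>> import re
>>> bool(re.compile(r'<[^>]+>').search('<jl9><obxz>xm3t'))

True

`re.search` scans for the first position where the pattern succeeds.
The match spans [0:5] → '<jl9>'.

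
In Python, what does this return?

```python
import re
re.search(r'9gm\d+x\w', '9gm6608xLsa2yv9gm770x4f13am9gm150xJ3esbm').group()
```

The match spans [0:9] → '9gm6608xL'.

'9gm6608xL'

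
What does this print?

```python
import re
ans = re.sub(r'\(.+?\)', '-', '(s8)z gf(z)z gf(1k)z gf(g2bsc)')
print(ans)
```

-z gf-z gf-z gf-

A `+?`/`*?`/`{m,n}?` starts at its minimum and grows only as far as needed for what follows to match.
Matches: at [0:4] → '(s8)'; at [8:11] → '(z)'; at [15:19] → '(1k)'; at [23:30] → '(g2bsc)'.
Every occurrence is swapped for '-'.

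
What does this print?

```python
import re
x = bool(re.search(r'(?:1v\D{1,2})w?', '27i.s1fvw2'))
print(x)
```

False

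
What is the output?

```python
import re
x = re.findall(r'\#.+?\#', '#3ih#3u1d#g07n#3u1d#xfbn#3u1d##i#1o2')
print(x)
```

['#3ih#', '#g07n#', '#xfbn#', '##i#']

Because the quantifier is non-greedy, it stops expanding at the earliest point where the rest of the pattern can succeed.
Matches: at [0:5] → '#3ih#'; at [9:15] → '#g07n#'; at [19:25] → '#xfbn#'; at [29:33] → '##i#'.
No capturing groups, so `findall` returns the 4 full match strings.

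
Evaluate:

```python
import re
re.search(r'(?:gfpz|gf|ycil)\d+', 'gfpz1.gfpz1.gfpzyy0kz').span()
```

(0, 5)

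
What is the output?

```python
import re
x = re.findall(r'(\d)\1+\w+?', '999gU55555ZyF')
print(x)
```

['9', '5']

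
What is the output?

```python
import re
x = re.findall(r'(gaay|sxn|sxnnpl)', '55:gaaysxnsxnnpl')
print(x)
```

['gaay', 'sxn', 'sxn']

Alternation tries branches left to right and keeps the first one that lets the overall match succeed at that position.
Scanning left to right: at [3:7] match 'gaay', group 1 = 'gaay'; at [7:10] match 'sxn', group 1 = 'sxn'; at [10:13] match 'sxn', group 1 = 'sxn'.
Because there's exactly one group, `findall` drops the full match and keeps group 1 from each hit.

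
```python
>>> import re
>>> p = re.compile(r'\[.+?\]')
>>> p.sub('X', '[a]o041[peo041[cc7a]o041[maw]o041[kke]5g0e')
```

'Xo041Xo041Xo041X5g0e'

Matches: at [0:3] → '[a]'; at [7:20] → '[peo041[cc7a]'; at [24:29] → '[maw]'; at [33:38] → '[kke]'.
`sub` substitutes 'X' at each match site.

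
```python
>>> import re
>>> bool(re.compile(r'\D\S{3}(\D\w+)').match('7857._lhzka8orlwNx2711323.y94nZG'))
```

This matches a non-digit, then exactly 3 of a non-whitespace character; then a non-digit, then one or more of a word character (captured).
With `match`, the pattern is implicitly anchored at the beginning.
Here position 0 doesn't satisfy it, so the call returns None, and `bool(None)` is False.

False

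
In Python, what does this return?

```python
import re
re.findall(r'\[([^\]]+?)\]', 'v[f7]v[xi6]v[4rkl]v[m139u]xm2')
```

['f7', 'xi6', '4rkl', 'm139u']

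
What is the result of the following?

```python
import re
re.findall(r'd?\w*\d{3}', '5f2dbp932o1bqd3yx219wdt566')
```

Pattern: optionally a literal 'd'; then zero or more of a word character; then exactly 3 of a digit.
With no groups in the pattern, `findall` gives back each whole match — 1 here.

['5f2dbp932o1bqd3yx219wdt566']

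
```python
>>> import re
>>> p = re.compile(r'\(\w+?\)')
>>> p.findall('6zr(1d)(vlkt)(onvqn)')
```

['(1d)', '(vlkt)', '(onvqn)']

Scanning left to right: at [3:7] → '(1d)'; at [7:13] → '(vlkt)'; at [13:20] → '(onvqn)'.
`findall` yields the raw match text (3 of them) because the pattern has no groups.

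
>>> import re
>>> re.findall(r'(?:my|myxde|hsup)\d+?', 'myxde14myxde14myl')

With no groups in the pattern, `findall` gives back each whole match — 2 here.

['myxde1', 'myxde1']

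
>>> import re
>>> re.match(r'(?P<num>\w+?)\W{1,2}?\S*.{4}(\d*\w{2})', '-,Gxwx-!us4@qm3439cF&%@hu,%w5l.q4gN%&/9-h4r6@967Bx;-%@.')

With `match`, the pattern is implicitly anchored at the beginning.
Here the string doesn't start with a match, so the call returns None.

None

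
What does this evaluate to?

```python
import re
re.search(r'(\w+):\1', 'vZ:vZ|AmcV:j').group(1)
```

`\1` is not a pattern — it's the concrete string captured by group 1, re-applied verbatim.
Unlike `match`, `search` isn't anchored — it looks for the pattern anywhere in the string.
The match spans [0:5] → 'vZ:vZ'.
Captured: group 1 = 'vZ'.

'vZ'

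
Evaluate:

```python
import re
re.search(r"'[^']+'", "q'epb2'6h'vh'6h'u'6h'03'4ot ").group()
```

"'epb2'"

`search` walks the string left to right and returns the first match it finds.
The match spans [1:7] → "'epb2'".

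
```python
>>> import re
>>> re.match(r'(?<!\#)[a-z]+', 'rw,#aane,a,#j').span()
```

(0, 2)

Because the assertion is negative and zero-width, positions next to the forbidden text are skipped.
With `match`, the pattern is implicitly anchored at the beginning.
The match spans [0:2] → 'rw'.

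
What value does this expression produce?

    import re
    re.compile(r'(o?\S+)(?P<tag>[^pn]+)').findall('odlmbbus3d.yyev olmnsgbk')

[('odlmbbus3d.yyev', ' olm'), ('nsgb', 'k')]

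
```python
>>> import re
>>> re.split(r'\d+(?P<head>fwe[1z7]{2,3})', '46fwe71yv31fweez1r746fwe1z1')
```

['', 'fwe71', 'yv31fweez1r', 'fwe1z1', '']

The pattern matches one or more of a digit; then the literal 'fwe', then 2 to 3 of one of [1z7] (captured as 'head').
Matches to split on: at [0:7] → '46fwe71'; at [18:27] → '746fwe1z1'.
The group in the pattern means `split` returns the separators' captures alongside the pieces.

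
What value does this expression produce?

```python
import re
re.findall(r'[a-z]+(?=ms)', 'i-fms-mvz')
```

['f']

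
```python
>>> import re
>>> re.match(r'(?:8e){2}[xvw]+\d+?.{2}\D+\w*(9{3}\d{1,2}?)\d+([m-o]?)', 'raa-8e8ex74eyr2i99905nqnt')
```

`re.match` won't scan ahead — the pattern has to work from the very first character.
Here the pattern fails at index 0, so the call returns None.

None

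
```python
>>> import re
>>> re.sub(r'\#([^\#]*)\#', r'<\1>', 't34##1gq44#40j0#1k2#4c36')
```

't34<>1gq44<40j0>1k2#4c36'

Each match is replaced using the text its own group 1 captured.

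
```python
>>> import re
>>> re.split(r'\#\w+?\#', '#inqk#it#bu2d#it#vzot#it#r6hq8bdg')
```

['', 'it', 'it', 'it#r6hq8bdg']

Each match becomes a cut point; 4 segments remain.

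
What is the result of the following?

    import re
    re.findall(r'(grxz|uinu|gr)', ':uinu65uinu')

['uinu', 'uinu']

Matches: at [1:5] match 'uinu', group 1 = 'uinu'; at [7:11] match 'uinu', group 1 = 'uinu'.
Because there's exactly one group, `findall` drops the full match and keeps group 1 from each hit.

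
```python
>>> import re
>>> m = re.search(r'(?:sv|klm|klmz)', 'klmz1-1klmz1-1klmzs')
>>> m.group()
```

Branches in `(...|...)` are attempted left-to-right; the first branch that allows the whole pattern to succeed is taken.
The match spans [0:3] → 'klm'.

'klm'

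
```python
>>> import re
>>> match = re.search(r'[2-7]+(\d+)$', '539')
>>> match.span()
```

(0, 3)

The pattern matches one or more of a character in [2-7]; then one or more of a digit (captured); then anchored at the end.
The match spans [0:3] → '539'.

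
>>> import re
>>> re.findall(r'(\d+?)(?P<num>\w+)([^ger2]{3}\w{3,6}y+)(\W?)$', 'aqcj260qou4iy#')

This matches one or more of a digit (lazy) (captured); then one or more of a word character (captured as 'num'); then exactly 3 of any character except [ger2], then 3 to 6 of a word character, then one or more of a literal 'y' (captured); then optionally a non-word character (captured); then anchored at the end.
Matches: at [4:14] match '260qou4iy#', groups = ('2', '6', '0qou4iy', '#').
Multiple groups make `findall` return tuples — one 4-tuple for the one match.

[('2', '6', '0qou4iy', '#')]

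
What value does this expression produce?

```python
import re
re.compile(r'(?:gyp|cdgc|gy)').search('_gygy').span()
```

The match spans [1:3] → 'gy'.

(1, 3)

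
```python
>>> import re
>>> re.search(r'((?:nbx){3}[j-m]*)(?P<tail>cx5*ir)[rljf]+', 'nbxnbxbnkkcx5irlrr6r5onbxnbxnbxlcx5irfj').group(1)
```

The match spans [22:39] → 'nbxnbxnbxlcx5irfj'.
Captured: group 1 = 'nbxnbxnbxl', group 2 = 'cx5ir'.

'nbxnbxnbxl'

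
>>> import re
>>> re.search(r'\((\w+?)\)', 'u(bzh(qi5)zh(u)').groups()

('qi5',)

Unlike `match`, `search` isn't anchored — it looks for the pattern anywhere in the string.
The match spans [5:10] → '(qi5)'.
Captured: group 1 = 'qi5'.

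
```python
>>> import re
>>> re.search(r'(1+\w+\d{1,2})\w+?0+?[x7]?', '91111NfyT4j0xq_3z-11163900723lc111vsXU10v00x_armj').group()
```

Pattern: one or more of a literal '1', then one or more of a word character, then 1 to 2 of a digit (captured); then one or more of a word character (lazy), then one or more of a literal '0' (lazy), then optionally one of [x7].
`re.search` tries every starting position until one works.
The match spans [1:13] → '1111NfyT4j0x'.
Captured: group 1 = '1111NfyT4'.

'1111NfyT4j0x'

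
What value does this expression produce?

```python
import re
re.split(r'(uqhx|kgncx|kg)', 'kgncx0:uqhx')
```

['', 'kgncx', '0:', 'uqhx', '']

Branches in `(...|...)` are attempted left-to-right; the first branch that allows the whole pattern to succeed is taken.
Matches to split on: at [0:5] → 'kgncx'; at [7:11] → 'uqhx'.
With a capturing group present, the delimiter's captured portion is kept in the result list.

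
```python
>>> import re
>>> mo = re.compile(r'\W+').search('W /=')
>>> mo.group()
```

Pattern: one or more of a non-word character.
`re.search` scans for the first position where the pattern succeeds.
The match spans [1:4] → ' /='.

' /='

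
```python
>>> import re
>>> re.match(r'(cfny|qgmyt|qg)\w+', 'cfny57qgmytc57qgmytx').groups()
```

('cfny',)

`match` is anchored at position 0; if the pattern doesn't fit there, it returns None.
The match spans [0:20] → 'cfny57qgmytc57qgmytx'.
Captured: group 1 = 'cfny'.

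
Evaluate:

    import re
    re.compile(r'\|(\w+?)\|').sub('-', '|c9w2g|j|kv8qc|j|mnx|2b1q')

'-j-j-2b1q'

Matches: at [0:7] → '|c9w2g|'; at [8:15] → '|kv8qc|'; at [16:21] → '|mnx|'.
Every occurrence is swapped for '-'.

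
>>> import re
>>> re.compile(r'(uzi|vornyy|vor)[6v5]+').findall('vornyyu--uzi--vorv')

['vor']

Walking the string: at [14:18] match 'vorv', group 1 = 'vor'.
With a single group, `findall` returns only what that group captured — 1 item.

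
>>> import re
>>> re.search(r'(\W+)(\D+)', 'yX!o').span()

(2, 4)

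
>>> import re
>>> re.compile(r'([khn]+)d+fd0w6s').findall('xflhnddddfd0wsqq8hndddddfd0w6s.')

['hn']

`findall` collects group 1 from the one match (1 total).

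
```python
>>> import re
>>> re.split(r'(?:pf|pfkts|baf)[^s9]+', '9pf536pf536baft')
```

['9', '']

Matches to split on: at [1:15] → 'pf536pf536baft'.
`split` removes every match and returns the 2 fragments in between.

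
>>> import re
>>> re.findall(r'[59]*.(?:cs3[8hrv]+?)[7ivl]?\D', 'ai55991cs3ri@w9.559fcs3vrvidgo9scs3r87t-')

['55991cs3ri@', '559fcs3vr', '9scs3r87t']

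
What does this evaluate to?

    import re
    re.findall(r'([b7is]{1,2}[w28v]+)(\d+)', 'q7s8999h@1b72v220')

[('7s8', '999'), ('b72v22', '0')]

The pattern matches 1 to 2 of one of [b7is], then one or more of one of [w28v] (captured); then one or more of a digit (captured).
2 groups means each result is a tuple of 2 captured strings — 2 here.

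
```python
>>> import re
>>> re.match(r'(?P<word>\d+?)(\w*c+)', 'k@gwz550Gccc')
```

Pattern: one or more of a digit (lazy) (captured as 'word'); then zero or more of a word character, then one or more of a literal 'c' (captured).
`re.match` only tries the pattern at the start of the string.
Here position 0 doesn't satisfy it, so the call returns None.

None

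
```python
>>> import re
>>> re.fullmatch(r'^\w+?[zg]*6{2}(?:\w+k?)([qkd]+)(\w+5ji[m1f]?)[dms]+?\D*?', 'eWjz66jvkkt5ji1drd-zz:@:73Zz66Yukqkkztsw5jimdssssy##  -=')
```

None

`re.fullmatch` is like wrapping the pattern in `^…$` (in single-line mode).
Here the string isn't matched end-to-end, so the call returns None.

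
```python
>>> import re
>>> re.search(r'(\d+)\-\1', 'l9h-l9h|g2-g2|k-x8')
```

A backreference is literal: `\1` must see the identical characters the first group matched.
Here nothing in the string fits, so the call returns None.

None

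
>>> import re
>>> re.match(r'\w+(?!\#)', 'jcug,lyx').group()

A negative assertion filters positions out without eating any characters.
`re.match` won't scan ahead — the pattern has to work from the very first character.
The match spans [0:4] → 'jcug'.

'jcug'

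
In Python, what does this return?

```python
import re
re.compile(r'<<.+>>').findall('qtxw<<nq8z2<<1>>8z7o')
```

['<<nq8z2<<1>>']

Matches: at [4:16] → '<<nq8z2<<1>>'.
With no groups in the pattern, `findall` gives back each whole match — 1 here.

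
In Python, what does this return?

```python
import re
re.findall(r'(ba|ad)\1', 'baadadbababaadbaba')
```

['ad', 'ba', 'ba']

`\1` has to match the exact text group 1 already captured.
Scanning left to right: at [2:6] match 'adad', group 1 = 'ad'; at [6:10] match 'baba', group 1 = 'ba'; at [14:18] match 'baba', group 1 = 'ba'.
`findall` collects group 1 from each match (3 total).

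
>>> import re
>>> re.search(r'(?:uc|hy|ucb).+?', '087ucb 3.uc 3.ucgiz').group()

The regex engine tests alternatives in the order written; an earlier branch that matches wins even if a later one would match more.
`re.search` scans for the first position where the pattern succeeds.
The match spans [3:6] → 'ucb'.

'ucb'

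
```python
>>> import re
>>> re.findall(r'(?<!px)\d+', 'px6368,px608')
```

['368', '08']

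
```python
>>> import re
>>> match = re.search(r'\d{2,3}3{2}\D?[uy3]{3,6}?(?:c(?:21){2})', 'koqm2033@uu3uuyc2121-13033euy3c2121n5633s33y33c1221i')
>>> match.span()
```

(4, 20)

The match spans [4:20] → '2033@uu3uuyc2121'.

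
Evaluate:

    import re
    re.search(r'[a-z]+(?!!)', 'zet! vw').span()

(0, 2)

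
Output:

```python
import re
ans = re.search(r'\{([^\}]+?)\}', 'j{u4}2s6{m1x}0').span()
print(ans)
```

`re.search` scans for the first position where the pattern succeeds.
The match spans [1:5] → '{u4}'.
Captured: group 1 = 'u4'.

(1, 5)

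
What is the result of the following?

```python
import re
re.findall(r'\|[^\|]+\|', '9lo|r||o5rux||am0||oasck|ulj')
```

['|r|', '|o5rux|', '|am0|', '|oasck|']

Matches: at [3:6] → '|r|'; at [6:13] → '|o5rux|'; at [13:18] → '|am0|'; at [18:25] → '|oasck|'.
No capturing groups, so `findall` returns the 4 full match strings.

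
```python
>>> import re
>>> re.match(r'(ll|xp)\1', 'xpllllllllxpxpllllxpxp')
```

`\1` is not a pattern — it's the concrete string captured by group 1, re-applied verbatim.
`match` is anchored at position 0; if the pattern doesn't fit there, it returns None.
Here position 0 doesn't satisfy it, so the call returns None.

None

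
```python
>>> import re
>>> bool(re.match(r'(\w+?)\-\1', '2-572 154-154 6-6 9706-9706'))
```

`\1` has to match the exact text group 1 already captured.
`re.match` only tries the pattern at the start of the string.
Here position 0 doesn't satisfy it, so the call returns None, and `bool(None)` is False.

False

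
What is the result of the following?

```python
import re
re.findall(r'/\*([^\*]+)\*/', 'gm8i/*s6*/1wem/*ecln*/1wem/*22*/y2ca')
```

Scanning left to right: at [4:10] match '/*s6*/', group 1 = 's6'; at [14:22] match '/*ecln*/', group 1 = 'ecln'; at [26:32] match '/*22*/', group 1 = '22'.
One capturing group, so `findall` returns just the captured substring from each match — 3 in all.

['s6', 'ecln', '22']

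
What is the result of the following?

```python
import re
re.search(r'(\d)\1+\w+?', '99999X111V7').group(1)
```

The match spans [0:6] → '99999X'.
Captured: group 1 = '9'.

'9'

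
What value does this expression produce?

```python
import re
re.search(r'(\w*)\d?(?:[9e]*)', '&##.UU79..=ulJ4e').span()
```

The pattern matches zero or more of a word character (captured); then optionally a digit; then zero or more of one of [9e] (non-capturing group).
Unlike `match`, `search` isn't anchored — it looks for the pattern anywhere in the string.
The match spans [0:0] → ''.
Captured: group 1 = ''.

(0, 0)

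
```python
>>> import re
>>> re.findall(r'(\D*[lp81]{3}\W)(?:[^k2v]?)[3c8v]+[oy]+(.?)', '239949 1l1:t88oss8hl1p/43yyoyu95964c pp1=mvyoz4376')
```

Pattern: zero or more of a non-digit, then exactly 3 of one of [lp81], then a non-word character (captured); then optionally any character except [k2v] (non-capturing group); then one or more of one of [3c8v], then one or more of one of [oy]; then optionally any character (captured).
Matches: at [6:16] match ' 1l1:t88os', groups = (' 1l1:', 's'); at [18:30] match 'hl1p/43yyoyu', groups = ('hl1p/', 'u'); at [35:46] match 'c pp1=mvyoz', groups = ('c pp1=', 'z').
2 groups means each result is a tuple of 2 captured strings — 3 here.

[(' 1l1:', 's'), ('hl1p/', 'u'), ('c pp1=', 'z')]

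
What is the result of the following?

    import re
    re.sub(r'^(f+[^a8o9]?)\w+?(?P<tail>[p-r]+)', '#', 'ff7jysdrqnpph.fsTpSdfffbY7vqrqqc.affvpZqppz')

'#npph.fsTpSdfffbY7vqrqqc.affvpZqppz'

A non-greedy quantifier consumes as few characters as it can — just enough that the remainder of the pattern still matches from where it stops; whatever follows it matches normally.
Every occurrence is swapped for '#'.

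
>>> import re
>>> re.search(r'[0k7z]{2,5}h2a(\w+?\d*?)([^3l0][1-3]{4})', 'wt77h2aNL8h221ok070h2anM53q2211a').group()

'77h2aNL8h221ok070h2anM53q2211'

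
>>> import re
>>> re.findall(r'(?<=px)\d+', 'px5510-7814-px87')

['5510', '87']

The lookaround is zero-width — it requires the adjacent text to match without consuming it, so the asserted text isn't part of the match.
Matches: at [2:6] → '5510'; at [14:16] → '87'.
No capturing groups, so `findall` returns the 2 full match strings.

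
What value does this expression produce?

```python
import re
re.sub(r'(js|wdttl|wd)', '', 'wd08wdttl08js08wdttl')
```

The regex engine tests alternatives in the order written; an earlier branch that matches wins even if a later one would match more.
Matches: at [0:2] → 'wd'; at [4:9] → 'wdttl'; at [11:13] → 'js'; at [15:20] → 'wdttl'.
Each match is replaced by ''.

'080808'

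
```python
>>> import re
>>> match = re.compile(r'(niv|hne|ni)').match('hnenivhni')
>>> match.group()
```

'hne'

`re.match` only tries the pattern at the start of the string.
The match spans [0:3] → 'hne'.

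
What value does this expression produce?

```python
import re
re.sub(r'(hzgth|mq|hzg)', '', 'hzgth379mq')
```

'379'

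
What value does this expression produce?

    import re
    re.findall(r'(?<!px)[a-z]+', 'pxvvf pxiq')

['pxvvf', 'pxiq']

Because the assertion is negative and zero-width, positions next to the forbidden text are skipped.
Scanning left to right: at [0:5] → 'pxvvf'; at [6:10] → 'pxiq'.
No capturing groups, so `findall` returns the 2 full match strings.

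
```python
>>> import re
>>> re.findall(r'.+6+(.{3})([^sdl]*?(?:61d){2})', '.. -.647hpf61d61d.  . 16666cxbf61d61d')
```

[('cxb', 'f61d61d')]

The pattern matches one or more of any character, then one or more of the literal '6'; then exactly 3 of any character (captured); then zero or more of any character except [sdl] (lazy), then the literal '61d' repeated 2 times (captured).
Matches: at [0:37] match '.. -.647hpf61d61d.  . 16666cxbf61d61d', groups = ('cxb', 'f61d61d').
2 groups means the one result is a tuple of 2 captured strings — 1 here.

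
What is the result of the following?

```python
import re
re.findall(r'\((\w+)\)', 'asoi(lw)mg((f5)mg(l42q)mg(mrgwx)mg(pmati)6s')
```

Walking the string: at [4:8] match '(lw)', group 1 = 'lw'; at [11:15] match '(f5)', group 1 = 'f5'; at [17:23] match '(l42q)', group 1 = 'l42q'; at [25:32] match '(mrgwx)', group 1 = 'mrgwx'; at [34:41] match '(pmati)', group 1 = 'pmati'.
Because there's exactly one group, `findall` drops the full match and keeps group 1 from each hit.

['lw', 'f5', 'l42q', 'mrgwx', 'pmati']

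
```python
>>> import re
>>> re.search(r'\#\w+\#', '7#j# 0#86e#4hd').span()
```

(1, 4)

`re.search` scans for the first position where the pattern succeeds.
The match spans [1:4] → '#j#'.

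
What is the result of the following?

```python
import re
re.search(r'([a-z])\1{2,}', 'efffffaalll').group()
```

'fffff'

`\1` is not a pattern — it's the concrete string captured by group 1, re-applied verbatim.
`re.search` scans for the first position where the pattern succeeds.
The match spans [1:6] → 'fffff'.
Captured: group 1 = 'f'.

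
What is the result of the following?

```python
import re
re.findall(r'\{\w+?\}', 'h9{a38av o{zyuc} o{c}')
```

`findall` yields the raw match text (2 of them) because the pattern has no groups.

['{zyuc}', '{c}']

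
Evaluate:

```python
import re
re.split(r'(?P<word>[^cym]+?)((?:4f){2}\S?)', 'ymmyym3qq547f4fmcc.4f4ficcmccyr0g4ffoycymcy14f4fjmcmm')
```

The pattern matches one or more of any character except [cym] (lazy) (captured as 'word'); then the literal '4f' repeated 2 times, then optionally a non-whitespace character (captured).
Because the pattern has a capturing group, `split` also inserts each captured text between the pieces.

['ymmyym3qq547f4fmcc', '.', '4f4fi', 'ccmccyr0g4ffoycymcy', '1', '4f4fj', 'mcmm']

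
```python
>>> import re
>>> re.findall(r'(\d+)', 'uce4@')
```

['4']

This matches one or more of a digit (captured).
Walking the string: at [3:4] match '4', group 1 = '4'.
One capturing group, so `findall` returns just the captured substring from the one match — 1 in all.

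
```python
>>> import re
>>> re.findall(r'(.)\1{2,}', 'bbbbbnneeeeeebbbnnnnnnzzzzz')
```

['b', 'e', 'b', 'n', 'z']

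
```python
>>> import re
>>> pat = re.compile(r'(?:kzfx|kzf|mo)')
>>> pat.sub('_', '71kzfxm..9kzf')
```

'71_m..9_'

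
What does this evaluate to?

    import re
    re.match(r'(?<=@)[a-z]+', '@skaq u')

None

`match` is anchored at position 0; if the pattern doesn't fit there, it returns None.
Here the string doesn't start with a match, so the call returns None.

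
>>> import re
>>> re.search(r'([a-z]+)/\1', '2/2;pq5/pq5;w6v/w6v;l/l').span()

(20, 23)

`\1` is not a pattern — it's the concrete string captured by group 1, re-applied verbatim.
Unlike `match`, `search` isn't anchored — it looks for the pattern anywhere in the string.
The match spans [20:23] → 'l/l'.
Captured: group 1 = 'l'.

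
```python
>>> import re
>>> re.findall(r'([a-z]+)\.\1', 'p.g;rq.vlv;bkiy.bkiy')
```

`\1` is not a pattern — it's the concrete string captured by group 1, re-applied verbatim.
Matches: at [11:20] match 'bkiy.bkiy', group 1 = 'bkiy'.
With a single group, `findall` returns only what that group captured — 1 item.

['bkiy']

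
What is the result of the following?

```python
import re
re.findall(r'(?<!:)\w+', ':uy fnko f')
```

A negative assertion filters positions out without eating any characters.
Matches: at [2:3] → 'y'; at [4:8] → 'fnko'; at [9:10] → 'f'.
`findall` yields the raw match text (3 of them) because the pattern has no groups.

['y', 'fnko', 'f']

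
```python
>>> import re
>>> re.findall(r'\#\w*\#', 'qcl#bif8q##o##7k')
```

Walking the string: at [3:10] → '#bif8q#'; at [10:13] → '#o#'.
With no groups in the pattern, `findall` gives back each whole match — 2 here.

['#bif8q#', '#o#']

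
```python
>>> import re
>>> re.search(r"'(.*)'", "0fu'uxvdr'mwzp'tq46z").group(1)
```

"uxvdr'mwzp"

The match spans [3:15] → "'uxvdr'mwzp'".
Captured: group 1 = "uxvdr'mwzp".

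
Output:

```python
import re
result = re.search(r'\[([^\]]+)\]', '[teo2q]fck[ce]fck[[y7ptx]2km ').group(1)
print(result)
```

The match spans [0:7] → '[teo2q]'.
Captured: group 1 = 'teo2q'.

teo2q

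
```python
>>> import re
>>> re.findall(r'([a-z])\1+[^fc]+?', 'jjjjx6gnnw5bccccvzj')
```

The backreference `\1` re-matches whatever the first group consumed, character for character.
`findall` collects group 1 from each match (3 total).

['j', 'n', 'c']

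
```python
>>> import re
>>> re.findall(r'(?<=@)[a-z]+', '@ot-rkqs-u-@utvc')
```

Because the assertion is zero-width, the text it checks is not consumed and won't appear in the result.
Matches: at [1:3] → 'ot'; at [12:16] → 'utvc'.
No capturing groups, so `findall` returns the 2 full match strings.

['ot', 'utvc']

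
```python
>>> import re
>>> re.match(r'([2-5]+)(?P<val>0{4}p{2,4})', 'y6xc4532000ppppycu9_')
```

`re.match` won't scan ahead — the pattern has to work from the very first character.
Here the string doesn't start with a match, so the call returns None.

None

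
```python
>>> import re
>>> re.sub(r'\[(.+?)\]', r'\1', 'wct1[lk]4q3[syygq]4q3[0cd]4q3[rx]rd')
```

The `?` after the quantifier makes it lazy — it takes as little as possible before letting the rest of the pattern try.
Matches: at [4:8] → '[lk]'; at [11:18] → '[syygq]'; at [21:26] → '[0cd]'; at [29:33] → '[rx]'.
The replacement refers to a captured group, so each match is rewritten using its own captured text.

'wct1lk4q3syygq4q30cd4q3rxrd'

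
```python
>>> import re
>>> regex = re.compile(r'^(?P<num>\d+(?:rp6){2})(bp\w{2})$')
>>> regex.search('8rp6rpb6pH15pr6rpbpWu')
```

This matches anchored at the start of the string; then one or more of a digit, then the literal 'rp6' repeated 2 times (captured as 'num'); then the literal 'bp', then exactly 2 of a word character (captured); then anchored at the end.
Here the pattern never matches, so the call returns None.

None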